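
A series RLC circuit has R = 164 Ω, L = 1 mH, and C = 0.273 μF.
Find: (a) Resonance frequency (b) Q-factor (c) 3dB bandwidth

Step 1 — Resonance condition Im(Z)=0 gives ω₀ = 1/√(LC).
Step 2 — ω₀ = 1/√(0.001·2.73e-07) = 6.052e+04 rad/s.
Step 3 — f₀ = ω₀/(2π) = 9632 Hz.
Step 4 — Series Q: Q = ω₀L/R = 6.052e+04·0.001/164 = 0.369.
Step 5 — 3dB bandwidth: Δω = ω₀/Q = 1.64e+05 rad/s; BW = Δω/(2π) = 2.61e+04 Hz.

(a) f₀ = 9632 Hz  (b) Q = 0.369  (c) BW = 2.61e+04 Hz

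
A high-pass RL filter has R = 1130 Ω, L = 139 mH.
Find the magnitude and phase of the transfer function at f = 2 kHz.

Step 1 — Angular frequency: ω = 2π·2000 = 1.257e+04 rad/s.
Step 2 — Transfer function: H(jω) = jωL/(R + jωL).
Step 3 — Numerator jωL = j·1747; denominator R + jωL = 1130 + j1747.
Step 4 — H = 0.705 + j0.4561.
Step 5 — Magnitude: |H| = 0.8396 (-1.5 dB); phase: φ = 32.9°.

|H| = 0.8396 (-1.5 dB), φ = 32.9°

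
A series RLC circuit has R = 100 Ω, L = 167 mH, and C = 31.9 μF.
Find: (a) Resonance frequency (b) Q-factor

Step 1 — Resonance condition Im(Z)=0 gives ω₀ = 1/√(LC).
Step 2 — ω₀ = 1/√(0.167·3.19e-05) = 433.3 rad/s.
Step 3 — f₀ = ω₀/(2π) = 68.96 Hz.
Step 4 — Series Q: Q = ω₀L/R = 433.3·0.167/100 = 0.7235.

(a) f₀ = 68.96 Hz  (b) Q = 0.7235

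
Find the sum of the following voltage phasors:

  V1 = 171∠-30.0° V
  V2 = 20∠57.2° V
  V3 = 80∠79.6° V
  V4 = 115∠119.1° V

Step 1 — Convert each phasor to rectangular form:
  V1 = 171·(cos(-30.0°) + j·sin(-30.0°)) = 148.1 - j85.5 V
  V2 = 20·(cos(57.2°) + j·sin(57.2°)) = 10.83 + j16.81 V
  V3 = 80·(cos(79.6°) + j·sin(79.6°)) = 14.44 + j78.69 V
  V4 = 115·(cos(119.1°) + j·sin(119.1°)) = -55.93 + j100.5 V
Step 2 — Sum components: V_total = 117.4 + j110.5 V.
Step 3 — Convert to polar: |V_total| = 161.2 V, ∠V_total = 43.3°.

V_total = 161.2∠43.3° V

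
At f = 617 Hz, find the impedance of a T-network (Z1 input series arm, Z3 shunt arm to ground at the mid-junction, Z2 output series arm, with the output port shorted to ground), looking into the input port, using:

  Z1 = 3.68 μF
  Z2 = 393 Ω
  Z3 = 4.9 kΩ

Step 1 — Angular frequency: ω = 2π·f = 2π·617 = 3877 rad/s.
Step 2 — Component impedances:
  Z1: Z = 1/(jωC) = -j/(ω·C) = 0 - j70.1 Ω
  Z2: Z = R = 393 Ω
  Z3: Z = R = 4900 Ω
Step 3 — With the output port shorted to ground, the output series arm Z2 runs from the junction to ground; the shunt arm Z3 also runs from the junction to ground. They appear in parallel: Z3 || Z2 = 363.8 Ω.
Step 4 — Series with input arm Z1: Z_in = Z1 + (Z3 || Z2) = 363.8 - j70.1 Ω = 370.5∠-10.9° Ω.

Z = 363.8 - j70.1 Ω = 370.5∠-10.9° Ω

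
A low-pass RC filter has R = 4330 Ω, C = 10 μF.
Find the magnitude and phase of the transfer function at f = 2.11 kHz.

Step 1 — Angular frequency: ω = 2π·2110 = 1.326e+04 rad/s.
Step 2 — Transfer function: H(jω) = 1/(1 + jωRC).
Step 3 — Denominator: 1 + jωRC = 1 + j·1.326e+04·4330·1e-05 = 1 + j574.1.
Step 4 — H = 3.035e-06 - j0.001742.
Step 5 — Magnitude: |H| = 0.001742 (-55.2 dB); phase: φ = -89.9°.

|H| = 0.001742 (-55.2 dB), φ = -89.9°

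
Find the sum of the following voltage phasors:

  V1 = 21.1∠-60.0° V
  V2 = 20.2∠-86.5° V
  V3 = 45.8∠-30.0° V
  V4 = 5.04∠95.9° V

Step 1 — Convert each phasor to rectangular form:
  V1 = 21.1·(cos(-60.0°) + j·sin(-60.0°)) = 10.55 - j18.27 V
  V2 = 20.2·(cos(-86.5°) + j·sin(-86.5°)) = 1.233 - j20.16 V
  V3 = 45.8·(cos(-30.0°) + j·sin(-30.0°)) = 39.66 - j22.9 V
  V4 = 5.04·(cos(95.9°) + j·sin(95.9°)) = -0.5181 + j5.013 V
Step 2 — Sum components: V_total = 50.93 - j56.32 V.
Step 3 — Convert to polar: |V_total| = 75.93 V, ∠V_total = -47.9°.

V_total = 75.93∠-47.9° V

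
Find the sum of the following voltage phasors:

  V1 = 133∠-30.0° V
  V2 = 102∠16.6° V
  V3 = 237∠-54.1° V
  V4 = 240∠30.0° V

Step 1 — Convert each phasor to rectangular form:
  V1 = 133·(cos(-30.0°) + j·sin(-30.0°)) = 115.2 - j66.5 V
  V2 = 102·(cos(16.6°) + j·sin(16.6°)) = 97.75 + j29.14 V
  V3 = 237·(cos(-54.1°) + j·sin(-54.1°)) = 139 - j192 V
  V4 = 240·(cos(30.0°) + j·sin(30.0°)) = 207.8 + j120 V
Step 2 — Sum components: V_total = 559.7 - j109.3 V.
Step 3 — Convert to polar: |V_total| = 570.3 V, ∠V_total = -11.1°.

V_total = 570.3∠-11.1° V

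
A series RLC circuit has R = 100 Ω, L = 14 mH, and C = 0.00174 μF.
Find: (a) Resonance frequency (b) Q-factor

Step 1 — Resonance condition Im(Z)=0 gives ω₀ = 1/√(LC).
Step 2 — ω₀ = 1/√(0.014·1.74e-09) = 2.026e+05 rad/s.
Step 3 — f₀ = ω₀/(2π) = 3.225e+04 Hz.
Step 4 — Series Q: Q = ω₀L/R = 2.026e+05·0.014/100 = 28.37.

(a) f₀ = 3.225e+04 Hz  (b) Q = 28.37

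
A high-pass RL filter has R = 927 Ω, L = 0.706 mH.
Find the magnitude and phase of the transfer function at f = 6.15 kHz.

Step 1 — Angular frequency: ω = 2π·6150 = 3.864e+04 rad/s.
Step 2 — Transfer function: H(jω) = jωL/(R + jωL).
Step 3 — Numerator jωL = j·27.28; denominator R + jωL = 927 + j27.28.
Step 4 — H = 0.0008653 + j0.0294.
Step 5 — Magnitude: |H| = 0.02942 (-30.6 dB); phase: φ = 88.3°.

|H| = 0.02942 (-30.6 dB), φ = 88.3°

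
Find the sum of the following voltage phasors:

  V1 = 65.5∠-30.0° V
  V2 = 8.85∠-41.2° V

Step 1 — Convert each phasor to rectangular form:
  V1 = 65.5·(cos(-30.0°) + j·sin(-30.0°)) = 56.72 - j32.75 V
  V2 = 8.85·(cos(-41.2°) + j·sin(-41.2°)) = 6.659 - j5.829 V
Step 2 — Sum components: V_total = 63.38 - j38.58 V.
Step 3 — Convert to polar: |V_total| = 74.2 V, ∠V_total = -31.3°.

V_total = 74.2∠-31.3° V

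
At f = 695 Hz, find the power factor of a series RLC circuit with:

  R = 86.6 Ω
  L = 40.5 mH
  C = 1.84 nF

Step 1 — Angular frequency: ω = 2π·f = 2π·695 = 4367 rad/s.
Step 2 — Component impedances:
  R: Z = R = 86.6 Ω
  L: Z = jωL = j·4367·0.0405 = 0 + j176.9 Ω
  C: Z = 1/(jωC) = -j/(ω·C) = 0 - j1.245e+05 Ω
Step 3 — Series combination: Z_total = R + L + C = 86.6 - j1.243e+05 Ω = 1.243e+05∠-90.0° Ω.
Step 4 — Power factor: PF = cos(φ) = Re(Z)/|Z| = 86.6/1.2428e+05 = 0.0006968.
Step 5 — Type: Im(Z) = -1.243e+05 ⇒ leading (phase φ = -90.0°).

PF = 0.0006968 (leading, φ = -90.0°)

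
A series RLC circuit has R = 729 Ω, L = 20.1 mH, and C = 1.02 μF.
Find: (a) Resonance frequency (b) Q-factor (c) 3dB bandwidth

Step 1 — Resonance: ω₀ = 1/√(LC) = 1/√(0.0201·1.02e-06) = 6984 rad/s.
Step 2 — f₀ = ω₀/(2π) = 1112 Hz.
Step 3 — Series Q: Q = ω₀L/R = 6984·0.0201/729 = 0.1926.
Step 4 — Bandwidth: Δω = ω₀/Q = 3.627e+04 rad/s; BW = Δω/(2π) = 5772 Hz.

(a) f₀ = 1112 Hz  (b) Q = 0.1926  (c) BW = 5772 Hz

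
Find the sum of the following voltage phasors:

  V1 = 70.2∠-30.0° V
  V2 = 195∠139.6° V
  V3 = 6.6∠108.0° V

Step 1 — Convert each phasor to rectangular form:
  V1 = 70.2·(cos(-30.0°) + j·sin(-30.0°)) = 60.79 - j35.1 V
  V2 = 195·(cos(139.6°) + j·sin(139.6°)) = -148.5 + j126.4 V
  V3 = 6.6·(cos(108.0°) + j·sin(108.0°)) = -2.04 + j6.277 V
Step 2 — Sum components: V_total = -89.74 + j97.56 V.
Step 3 — Convert to polar: |V_total| = 132.6 V, ∠V_total = 132.6°.

V_total = 132.6∠132.6° V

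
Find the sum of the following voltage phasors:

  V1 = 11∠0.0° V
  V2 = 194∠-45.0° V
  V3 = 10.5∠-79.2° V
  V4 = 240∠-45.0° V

Step 1 — Convert each phasor to rectangular form:
  V1 = 11·(cos(0.0°) + j·sin(0.0°)) = 11 V
  V2 = 194·(cos(-45.0°) + j·sin(-45.0°)) = 137.2 - j137.2 V
  V3 = 10.5·(cos(-79.2°) + j·sin(-79.2°)) = 1.968 - j10.31 V
  V4 = 240·(cos(-45.0°) + j·sin(-45.0°)) = 169.7 - j169.7 V
Step 2 — Sum components: V_total = 319.9 - j317.2 V.
Step 3 — Convert to polar: |V_total| = 450.5 V, ∠V_total = -44.8°.

V_total = 450.5∠-44.8° V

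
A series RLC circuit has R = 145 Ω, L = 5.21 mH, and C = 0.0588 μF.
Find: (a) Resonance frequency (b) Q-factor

Step 1 — Resonance condition Im(Z)=0 gives ω₀ = 1/√(LC).
Step 2 — ω₀ = 1/√(0.00521·5.88e-08) = 5.713e+04 rad/s.
Step 3 — f₀ = ω₀/(2π) = 9093 Hz.
Step 4 — Series Q: Q = ω₀L/R = 5.713e+04·0.00521/145 = 2.053.

(a) f₀ = 9093 Hz  (b) Q = 2.053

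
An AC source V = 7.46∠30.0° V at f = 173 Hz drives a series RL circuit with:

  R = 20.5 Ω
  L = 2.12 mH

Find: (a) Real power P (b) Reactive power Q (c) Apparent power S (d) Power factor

Step 1 — Angular frequency: ω = 2π·f = 2π·173 = 1087 rad/s.
Step 2 — Component impedances:
  R: Z = R = 20.5 Ω
  L: Z = jωL = j·1087·0.00212 = 0 + j2.304 Ω
Step 3 — Series combination: Z_total = R + L = 20.5 + j2.304 Ω = 20.63∠6.4° Ω.
Step 4 — Source phasor: V = 7.46∠30.0° V = 6.461 + j3.73 V.
Step 5 — Current: I = V / Z = 0.3314 + j0.1447 A = 0.3616∠23.6° A.
Step 6 — Complex power: S = V·I* = 2.681 + j0.3014 VA.
Step 7 — Real power: P = Re(S) = 2.681 W.
Step 8 — Reactive power: Q = Im(S) = 0.3014 VAR.
Step 9 — Apparent power: |S| = 2.698 VA.
Step 10 — Power factor: PF = P/|S| = 0.9937 (lagging).

(a) P = 2.681 W  (b) Q = 0.3014 VAR  (c) S = 2.698 VA  (d) PF = 0.9937 (lagging)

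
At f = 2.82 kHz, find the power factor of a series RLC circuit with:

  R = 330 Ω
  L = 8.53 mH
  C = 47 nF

Step 1 — Angular frequency: ω = 2π·f = 2π·2820 = 1.772e+04 rad/s.
Step 2 — Component impedances:
  R: Z = R = 330 Ω
  L: Z = jωL = j·1.772e+04·0.00853 = 0 + j151.1 Ω
  C: Z = 1/(jωC) = -j/(ω·C) = 0 - j1201 Ω
Step 3 — Series combination: Z_total = R + L + C = 330 - j1050 Ω = 1100∠-72.5° Ω.
Step 4 — Power factor: PF = cos(φ) = Re(Z)/|Z| = 330/1100.3 = 0.2999.
Step 5 — Type: Im(Z) = -1050 ⇒ leading (phase φ = -72.5°).

PF = 0.2999 (leading, φ = -72.5°)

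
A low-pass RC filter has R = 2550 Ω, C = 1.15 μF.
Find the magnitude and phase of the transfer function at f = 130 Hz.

Step 1 — Angular frequency: ω = 2π·130 = 816.8 rad/s.
Step 2 — Transfer function: H(jω) = 1/(1 + jωRC).
Step 3 — Denominator: 1 + jωRC = 1 + j·816.8·2550·1.15e-06 = 1 + j2.395.
Step 4 — H = 0.1484 - j0.3555.
Step 5 — Magnitude: |H| = 0.3853 (-8.3 dB); phase: φ = -67.3°.

|H| = 0.3853 (-8.3 dB), φ = -67.3°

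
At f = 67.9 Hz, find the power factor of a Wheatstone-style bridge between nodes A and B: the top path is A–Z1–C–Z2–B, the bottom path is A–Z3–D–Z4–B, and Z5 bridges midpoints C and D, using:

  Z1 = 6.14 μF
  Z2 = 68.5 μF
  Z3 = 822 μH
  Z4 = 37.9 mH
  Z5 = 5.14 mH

Step 1 — Angular frequency: ω = 2π·f = 2π·67.9 = 426.6 rad/s.
Step 2 — Component impedances:
  Z1: Z = 1/(jωC) = -j/(ω·C) = 0 - j381.8 Ω
  Z2: Z = 1/(jωC) = -j/(ω·C) = 0 - j34.22 Ω
  Z3: Z = jωL = j·426.6·0.000822 = 0 + j0.3507 Ω
  Z4: Z = jωL = j·426.6·0.0379 = 0 + j16.17 Ω
  Z5: Z = jωL = j·426.6·0.00514 = 0 + j2.193 Ω
Step 3 — Bridge requires nodal analysis (the Z5 bridge couples midpoints C and D, so the two paths cannot be reduced to a simple series/parallel combination). Setting node B to ground and injecting 1 A at node A, the 3-node admittance system at A, C, D solves to V_A = Z_AB = 0 + j33.02 Ω = 33.02∠90.0° Ω.
Step 4 — Power factor: PF = cos(φ) = Re(Z)/|Z| = 0/33.02 = 0.
Step 5 — Type: Im(Z) = 33.02 ⇒ lagging (phase φ = 90.0°).

PF = 0 (lagging, φ = 90.0°)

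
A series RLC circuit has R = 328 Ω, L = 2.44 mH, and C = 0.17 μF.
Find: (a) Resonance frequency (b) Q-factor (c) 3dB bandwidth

Step 1 — Resonance condition Im(Z)=0 gives ω₀ = 1/√(LC).
Step 2 — ω₀ = 1/√(0.00244·1.7e-07) = 4.91e+04 rad/s.
Step 3 — f₀ = ω₀/(2π) = 7814 Hz.
Step 4 — Series Q: Q = ω₀L/R = 4.91e+04·0.00244/328 = 0.3653.
Step 5 — 3dB bandwidth: Δω = ω₀/Q = 1.344e+05 rad/s; BW = Δω/(2π) = 2.139e+04 Hz.

(a) f₀ = 7814 Hz  (b) Q = 0.3653  (c) BW = 2.139e+04 Hz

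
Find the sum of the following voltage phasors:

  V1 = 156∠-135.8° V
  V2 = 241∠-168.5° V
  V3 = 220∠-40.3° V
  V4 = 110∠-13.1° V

Step 1 — Convert each phasor to rectangular form:
  V1 = 156·(cos(-135.8°) + j·sin(-135.8°)) = -111.8 - j108.8 V
  V2 = 241·(cos(-168.5°) + j·sin(-168.5°)) = -236.2 - j48.05 V
  V3 = 220·(cos(-40.3°) + j·sin(-40.3°)) = 167.8 - j142.3 V
  V4 = 110·(cos(-13.1°) + j·sin(-13.1°)) = 107.1 - j24.93 V
Step 2 — Sum components: V_total = -73.08 - j324 V.
Step 3 — Convert to polar: |V_total| = 332.2 V, ∠V_total = -102.7°.

V_total = 332.2∠-102.7° V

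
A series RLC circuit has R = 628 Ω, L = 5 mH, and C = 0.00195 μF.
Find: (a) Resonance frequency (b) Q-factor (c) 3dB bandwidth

Step 1 — Resonance condition Im(Z)=0 gives ω₀ = 1/√(LC).
Step 2 — ω₀ = 1/√(0.005·1.95e-09) = 3.203e+05 rad/s.
Step 3 — f₀ = ω₀/(2π) = 5.097e+04 Hz.
Step 4 — Series Q: Q = ω₀L/R = 3.203e+05·0.005/628 = 2.55.
Step 5 — 3dB bandwidth: Δω = ω₀/Q = 1.256e+05 rad/s; BW = Δω/(2π) = 1.999e+04 Hz.

(a) f₀ = 5.097e+04 Hz  (b) Q = 2.55  (c) BW = 1.999e+04 Hz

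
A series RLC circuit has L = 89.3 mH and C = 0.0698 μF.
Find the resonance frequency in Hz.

Step 1 — Resonance condition Im(Z)=0 gives ω₀ = 1/√(LC).
Step 2 — ω₀ = 1/√(0.0893·6.98e-08) = 1.267e+04 rad/s.
Step 3 — f₀ = ω₀/(2π) = 2016 Hz.

f₀ = 2016 Hz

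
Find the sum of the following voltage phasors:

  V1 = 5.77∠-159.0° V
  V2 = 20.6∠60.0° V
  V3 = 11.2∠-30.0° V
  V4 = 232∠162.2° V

Step 1 — Convert each phasor to rectangular form:
  V1 = 5.77·(cos(-159.0°) + j·sin(-159.0°)) = -5.387 - j2.068 V
  V2 = 20.6·(cos(60.0°) + j·sin(60.0°)) = 10.3 + j17.84 V
  V3 = 11.2·(cos(-30.0°) + j·sin(-30.0°)) = 9.699 - j5.6 V
  V4 = 232·(cos(162.2°) + j·sin(162.2°)) = -220.9 + j70.92 V
Step 2 — Sum components: V_total = -206.3 + j81.09 V.
Step 3 — Convert to polar: |V_total| = 221.6 V, ∠V_total = 158.5°.

V_total = 221.6∠158.5° V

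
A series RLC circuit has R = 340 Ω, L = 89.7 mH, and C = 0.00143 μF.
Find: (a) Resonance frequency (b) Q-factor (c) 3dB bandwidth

Step 1 — Resonance condition Im(Z)=0 gives ω₀ = 1/√(LC).
Step 2 — ω₀ = 1/√(0.0897·1.43e-09) = 8.829e+04 rad/s.
Step 3 — f₀ = ω₀/(2π) = 1.405e+04 Hz.
Step 4 — Series Q: Q = ω₀L/R = 8.829e+04·0.0897/340 = 23.29.
Step 5 — 3dB bandwidth: Δω = ω₀/Q = 3790 rad/s; BW = Δω/(2π) = 603.3 Hz.

(a) f₀ = 1.405e+04 Hz  (b) Q = 23.29  (c) BW = 603.3 Hz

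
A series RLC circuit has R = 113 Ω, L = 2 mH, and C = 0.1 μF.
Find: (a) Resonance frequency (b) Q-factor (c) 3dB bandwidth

Step 1 — Resonance condition Im(Z)=0 gives ω₀ = 1/√(LC).
Step 2 — ω₀ = 1/√(0.002·1e-07) = 7.071e+04 rad/s.
Step 3 — f₀ = ω₀/(2π) = 1.125e+04 Hz.
Step 4 — Series Q: Q = ω₀L/R = 7.071e+04·0.002/113 = 1.252.
Step 5 — 3dB bandwidth: Δω = ω₀/Q = 5.65e+04 rad/s; BW = Δω/(2π) = 8992 Hz.

(a) f₀ = 1.125e+04 Hz  (b) Q = 1.252  (c) BW = 8992 Hz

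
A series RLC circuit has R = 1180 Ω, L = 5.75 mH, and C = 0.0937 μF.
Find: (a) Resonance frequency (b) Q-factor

Step 1 — Resonance condition Im(Z)=0 gives ω₀ = 1/√(LC).
Step 2 — ω₀ = 1/√(0.00575·9.37e-08) = 4.308e+04 rad/s.
Step 3 — f₀ = ω₀/(2π) = 6857 Hz.
Step 4 — Series Q: Q = ω₀L/R = 4.308e+04·0.00575/1180 = 0.2099.

(a) f₀ = 6857 Hz  (b) Q = 0.2099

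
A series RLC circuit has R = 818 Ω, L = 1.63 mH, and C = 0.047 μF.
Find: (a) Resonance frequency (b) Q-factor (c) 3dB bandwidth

Step 1 — Resonance: ω₀ = 1/√(LC) = 1/√(0.00163·4.7e-08) = 1.143e+05 rad/s.
Step 2 — f₀ = ω₀/(2π) = 1.818e+04 Hz.
Step 3 — Series Q: Q = ω₀L/R = 1.143e+05·0.00163/818 = 0.2277.
Step 4 — Bandwidth: Δω = ω₀/Q = 5.018e+05 rad/s; BW = Δω/(2π) = 7.987e+04 Hz.

(a) f₀ = 1.818e+04 Hz  (b) Q = 0.2277  (c) BW = 7.987e+04 Hz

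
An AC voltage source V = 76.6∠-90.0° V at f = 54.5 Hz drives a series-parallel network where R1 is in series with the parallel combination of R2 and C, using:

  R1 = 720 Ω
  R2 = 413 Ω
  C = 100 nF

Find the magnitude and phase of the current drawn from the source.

Step 1 — Angular frequency: ω = 2π·f = 2π·54.5 = 342.4 rad/s.
Step 2 — Component impedances:
  R1: Z = R = 720 Ω
  R2: Z = R = 413 Ω
  C: Z = 1/(jωC) = -j/(ω·C) = 0 - j2.92e+04 Ω
Step 3 — Parallel branch: R2 || C = 1/(1/R2 + 1/C) = 412.9 - j5.84 Ω.
Step 4 — Series with R1: Z_total = R1 + (R2 || C) = 1133 - j5.84 Ω = 1133∠-0.3° Ω.
Step 5 — Source phasor: V = 76.6∠-90.0° V = 0 - j76.6 V.
Step 6 — Ohm's law: I = V / Z_total = (0 - j76.6) / (1133 - j5.84) = 0.0003485 - j0.06761 A.
Step 7 — Convert to polar: |I| = 0.06761 A, ∠I = -89.7°.

I = 0.06761∠-89.7° A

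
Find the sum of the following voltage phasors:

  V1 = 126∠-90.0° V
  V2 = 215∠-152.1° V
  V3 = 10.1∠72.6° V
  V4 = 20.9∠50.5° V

Step 1 — Convert each phasor to rectangular form:
  V1 = 126·(cos(-90.0°) + j·sin(-90.0°)) = 0 - j126 V
  V2 = 215·(cos(-152.1°) + j·sin(-152.1°)) = -190 - j100.6 V
  V3 = 10.1·(cos(72.6°) + j·sin(72.6°)) = 3.02 + j9.638 V
  V4 = 20.9·(cos(50.5°) + j·sin(50.5°)) = 13.29 + j16.13 V
Step 2 — Sum components: V_total = -173.7 - j200.8 V.
Step 3 — Convert to polar: |V_total| = 265.5 V, ∠V_total = -130.9°.

V_total = 265.5∠-130.9° V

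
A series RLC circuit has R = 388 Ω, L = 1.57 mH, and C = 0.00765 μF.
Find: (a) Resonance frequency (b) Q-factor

Step 1 — Resonance condition Im(Z)=0 gives ω₀ = 1/√(LC).
Step 2 — ω₀ = 1/√(0.00157·7.65e-09) = 2.885e+05 rad/s.
Step 3 — f₀ = ω₀/(2π) = 4.592e+04 Hz.
Step 4 — Series Q: Q = ω₀L/R = 2.885e+05·0.00157/388 = 1.168.

(a) f₀ = 4.592e+04 Hz  (b) Q = 1.168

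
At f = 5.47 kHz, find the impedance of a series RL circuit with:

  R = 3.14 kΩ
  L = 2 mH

Step 1 — Angular frequency: ω = 2π·f = 2π·5470 = 3.437e+04 rad/s.
Step 2 — Component impedances:
  R: Z = R = 3140 Ω
  L: Z = jωL = j·3.437e+04·0.002 = 0 + j68.74 Ω
Step 3 — Series combination: Z_total = R + L = 3140 + j68.74 Ω = 3141∠1.3° Ω.

Z = 3140 + j68.74 Ω = 3141∠1.3° Ω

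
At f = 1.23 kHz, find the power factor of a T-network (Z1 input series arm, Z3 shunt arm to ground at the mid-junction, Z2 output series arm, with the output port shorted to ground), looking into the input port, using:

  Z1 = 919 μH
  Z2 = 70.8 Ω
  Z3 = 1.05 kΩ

Step 1 — Angular frequency: ω = 2π·f = 2π·1230 = 7728 rad/s.
Step 2 — Component impedances:
  Z1: Z = jωL = j·7728·0.000919 = 0 + j7.102 Ω
  Z2: Z = R = 70.8 Ω
  Z3: Z = R = 1050 Ω
Step 3 — With the output port shorted to ground, the output series arm Z2 runs from the junction to ground; the shunt arm Z3 also runs from the junction to ground. They appear in parallel: Z3 || Z2 = 66.33 Ω.
Step 4 — Series with input arm Z1: Z_in = Z1 + (Z3 || Z2) = 66.33 + j7.102 Ω = 66.71∠6.1° Ω.
Step 5 — Power factor: PF = cos(φ) = Re(Z)/|Z| = 66.33/66.71 = 0.9943.
Step 6 — Type: Im(Z) = 7.102 ⇒ lagging (phase φ = 6.1°).

PF = 0.9943 (lagging, φ = 6.1°)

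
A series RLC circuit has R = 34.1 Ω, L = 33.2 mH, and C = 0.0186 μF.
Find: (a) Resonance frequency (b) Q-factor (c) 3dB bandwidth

Step 1 — Resonance: ω₀ = 1/√(LC) = 1/√(0.0332·1.86e-08) = 4.024e+04 rad/s.
Step 2 — f₀ = ω₀/(2π) = 6405 Hz.
Step 3 — Series Q: Q = ω₀L/R = 4.024e+04·0.0332/34.1 = 39.18.
Step 4 — Bandwidth: Δω = ω₀/Q = 1027 rad/s; BW = Δω/(2π) = 163.5 Hz.

(a) f₀ = 6405 Hz  (b) Q = 39.18  (c) BW = 163.5 Hz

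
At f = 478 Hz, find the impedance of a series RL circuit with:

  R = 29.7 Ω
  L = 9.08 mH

Step 1 — Angular frequency: ω = 2π·f = 2π·478 = 3003 rad/s.
Step 2 — Component impedances:
  R: Z = R = 29.7 Ω
  L: Z = jωL = j·3003·0.00908 = 0 + j27.27 Ω
Step 3 — Series combination: Z_total = R + L = 29.7 + j27.27 Ω = 40.32∠42.6° Ω.

Z = 29.7 + j27.27 Ω = 40.32∠42.6° Ω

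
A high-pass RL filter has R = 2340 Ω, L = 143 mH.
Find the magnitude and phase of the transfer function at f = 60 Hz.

Step 1 — Angular frequency: ω = 2π·60 = 377 rad/s.
Step 2 — Transfer function: H(jω) = jωL/(R + jωL).
Step 3 — Numerator jωL = j·53.91; denominator R + jωL = 2340 + j53.91.
Step 4 — H = 0.0005305 + j0.02303.
Step 5 — Magnitude: |H| = 0.02303 (-32.8 dB); phase: φ = 88.7°.

|H| = 0.02303 (-32.8 dB), φ = 88.7°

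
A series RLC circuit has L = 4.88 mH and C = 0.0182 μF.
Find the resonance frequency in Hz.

Step 1 — Resonance condition Im(Z)=0 gives ω₀ = 1/√(LC).
Step 2 — ω₀ = 1/√(0.00488·1.82e-08) = 1.061e+05 rad/s.
Step 3 — f₀ = ω₀/(2π) = 1.689e+04 Hz.

f₀ = 1.689e+04 Hz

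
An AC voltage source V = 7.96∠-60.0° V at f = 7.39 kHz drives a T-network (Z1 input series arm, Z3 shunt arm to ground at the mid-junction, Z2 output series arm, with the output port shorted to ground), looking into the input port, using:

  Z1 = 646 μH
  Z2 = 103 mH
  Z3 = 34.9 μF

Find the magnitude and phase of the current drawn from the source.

Step 1 — Angular frequency: ω = 2π·f = 2π·7390 = 4.643e+04 rad/s.
Step 2 — Component impedances:
  Z1: Z = jωL = j·4.643e+04·0.000646 = 0 + j30 Ω
  Z2: Z = jωL = j·4.643e+04·0.103 = 0 + j4783 Ω
  Z3: Z = 1/(jωC) = -j/(ω·C) = 0 - j0.6171 Ω
Step 3 — With the output port shorted to ground, the output series arm Z2 runs from the junction to ground; the shunt arm Z3 also runs from the junction to ground. They appear in parallel: Z3 || Z2 = 0 - j0.6172 Ω.
Step 4 — Series with input arm Z1: Z_in = Z1 + (Z3 || Z2) = 0 + j29.38 Ω = 29.38∠90.0° Ω.
Step 5 — Source phasor: V = 7.96∠-60.0° V = 3.98 - j6.894 V.
Step 6 — Ohm's law: I = V / Z_total = (3.98 - j6.894) / (0 + j29.38) = -0.2346 - j0.1355 A.
Step 7 — Convert to polar: |I| = 0.2709 A, ∠I = -150.0°.

I = 0.2709∠-150.0° A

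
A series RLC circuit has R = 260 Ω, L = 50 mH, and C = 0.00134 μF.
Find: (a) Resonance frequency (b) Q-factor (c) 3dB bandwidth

Step 1 — Resonance: ω₀ = 1/√(LC) = 1/√(0.05·1.34e-09) = 1.222e+05 rad/s.
Step 2 — f₀ = ω₀/(2π) = 1.944e+04 Hz.
Step 3 — Series Q: Q = ω₀L/R = 1.222e+05·0.05/260 = 23.49.
Step 4 — Bandwidth: Δω = ω₀/Q = 5200 rad/s; BW = Δω/(2π) = 827.6 Hz.

(a) f₀ = 1.944e+04 Hz  (b) Q = 23.49  (c) BW = 827.6 Hz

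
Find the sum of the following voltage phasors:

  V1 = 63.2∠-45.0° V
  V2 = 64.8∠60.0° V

Step 1 — Convert each phasor to rectangular form:
  V1 = 63.2·(cos(-45.0°) + j·sin(-45.0°)) = 44.69 - j44.69 V
  V2 = 64.8·(cos(60.0°) + j·sin(60.0°)) = 32.4 + j56.12 V
Step 2 — Sum components: V_total = 77.09 + j11.43 V.
Step 3 — Convert to polar: |V_total| = 77.93 V, ∠V_total = 8.4°.

V_total = 77.93∠8.4° V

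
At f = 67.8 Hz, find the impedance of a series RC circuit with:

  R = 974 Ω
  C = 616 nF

Step 1 — Angular frequency: ω = 2π·f = 2π·67.8 = 426 rad/s.
Step 2 — Component impedances:
  R: Z = R = 974 Ω
  C: Z = 1/(jωC) = -j/(ω·C) = 0 - j3811 Ω
Step 3 — Series combination: Z_total = R + C = 974 - j3811 Ω = 3933∠-75.7° Ω.

Z = 974 - j3811 Ω = 3933∠-75.7° Ω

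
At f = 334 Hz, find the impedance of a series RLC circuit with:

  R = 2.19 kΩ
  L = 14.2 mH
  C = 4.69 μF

Step 1 — Angular frequency: ω = 2π·f = 2π·334 = 2099 rad/s.
Step 2 — Component impedances:
  R: Z = R = 2190 Ω
  L: Z = jωL = j·2099·0.0142 = 0 + j29.8 Ω
  C: Z = 1/(jωC) = -j/(ω·C) = 0 - j101.6 Ω
Step 3 — Series combination: Z_total = R + L + C = 2190 - j71.8 Ω = 2191∠-1.9° Ω.

Z = 2190 - j71.8 Ω = 2191∠-1.9° Ω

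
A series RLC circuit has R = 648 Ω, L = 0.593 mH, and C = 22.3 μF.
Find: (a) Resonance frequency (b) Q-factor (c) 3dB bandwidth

Step 1 — Resonance: ω₀ = 1/√(LC) = 1/√(0.000593·2.23e-05) = 8696 rad/s.
Step 2 — f₀ = ω₀/(2π) = 1384 Hz.
Step 3 — Series Q: Q = ω₀L/R = 8696·0.000593/648 = 0.007958.
Step 4 — Bandwidth: Δω = ω₀/Q = 1.093e+06 rad/s; BW = Δω/(2π) = 1.739e+05 Hz.

(a) f₀ = 1384 Hz  (b) Q = 0.007958  (c) BW = 1.739e+05 Hz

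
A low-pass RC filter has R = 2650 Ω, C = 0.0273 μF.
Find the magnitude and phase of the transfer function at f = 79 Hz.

Step 1 — Angular frequency: ω = 2π·79 = 496.4 rad/s.
Step 2 — Transfer function: H(jω) = 1/(1 + jωRC).
Step 3 — Denominator: 1 + jωRC = 1 + j·496.4·2650·2.73e-08 = 1 + j0.03591.
Step 4 — H = 0.9987 - j0.03586.
Step 5 — Magnitude: |H| = 0.9994 (-0.0 dB); phase: φ = -2.1°.

|H| = 0.9994 (-0.0 dB), φ = -2.1°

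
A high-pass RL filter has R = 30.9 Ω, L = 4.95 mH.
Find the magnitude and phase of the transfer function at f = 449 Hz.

Step 1 — Angular frequency: ω = 2π·449 = 2821 rad/s.
Step 2 — Transfer function: H(jω) = jωL/(R + jωL).
Step 3 — Numerator jωL = j·13.96; denominator R + jωL = 30.9 + j13.96.
Step 4 — H = 0.1696 + j0.3753.
Step 5 — Magnitude: |H| = 0.4118 (-7.7 dB); phase: φ = 65.7°.

|H| = 0.4118 (-7.7 dB), φ = 65.7°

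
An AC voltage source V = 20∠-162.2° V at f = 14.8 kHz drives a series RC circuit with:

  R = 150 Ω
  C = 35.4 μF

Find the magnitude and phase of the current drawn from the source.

Step 1 — Angular frequency: ω = 2π·f = 2π·1.48e+04 = 9.299e+04 rad/s.
Step 2 — Component impedances:
  R: Z = R = 150 Ω
  C: Z = 1/(jωC) = -j/(ω·C) = 0 - j0.3038 Ω
Step 3 — Series combination: Z_total = R + C = 150 - j0.3038 Ω = 150∠-0.1° Ω.
Step 4 — Source phasor: V = 20∠-162.2° V = -19.04 - j6.114 V.
Step 5 — Ohm's law: I = V / Z_total = (-19.04 - j6.114) / (150 - j0.3038) = -0.1269 - j0.04102 A.
Step 6 — Convert to polar: |I| = 0.1333 A, ∠I = -162.1°.

I = 0.1333∠-162.1° A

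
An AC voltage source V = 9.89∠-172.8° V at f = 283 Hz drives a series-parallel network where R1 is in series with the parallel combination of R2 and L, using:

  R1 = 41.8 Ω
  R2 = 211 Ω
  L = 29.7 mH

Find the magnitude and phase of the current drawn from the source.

Step 1 — Angular frequency: ω = 2π·f = 2π·283 = 1778 rad/s.
Step 2 — Component impedances:
  R1: Z = R = 41.8 Ω
  R2: Z = R = 211 Ω
  L: Z = jωL = j·1778·0.0297 = 0 + j52.81 Ω
Step 3 — Parallel branch: R2 || L = 1/(1/R2 + 1/L) = 12.44 + j49.7 Ω.
Step 4 — Series with R1: Z_total = R1 + (R2 || L) = 54.24 + j49.7 Ω = 73.56∠42.5° Ω.
Step 5 — Source phasor: V = 9.89∠-172.8° V = -9.812 - j1.24 V.
Step 6 — Ohm's law: I = V / Z_total = (-9.812 - j1.24) / (54.24 + j49.7) = -0.1097 + j0.07768 A.
Step 7 — Convert to polar: |I| = 0.1344 A, ∠I = 144.7°.

I = 0.1344∠144.7° A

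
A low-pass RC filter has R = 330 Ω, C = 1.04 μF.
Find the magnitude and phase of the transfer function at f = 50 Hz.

Step 1 — Angular frequency: ω = 2π·50 = 314.2 rad/s.
Step 2 — Transfer function: H(jω) = 1/(1 + jωRC).
Step 3 — Denominator: 1 + jωRC = 1 + j·314.2·330·1.04e-06 = 1 + j0.1078.
Step 4 — H = 0.9885 - j0.1066.
Step 5 — Magnitude: |H| = 0.9942 (-0.1 dB); phase: φ = -6.2°.

|H| = 0.9942 (-0.1 dB), φ = -6.2°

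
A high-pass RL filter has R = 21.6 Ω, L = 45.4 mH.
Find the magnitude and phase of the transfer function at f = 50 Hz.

Step 1 — Angular frequency: ω = 2π·50 = 314.2 rad/s.
Step 2 — Transfer function: H(jω) = jωL/(R + jωL).
Step 3 — Numerator jωL = j·14.26; denominator R + jωL = 21.6 + j14.26.
Step 4 — H = 0.3036 + j0.4598.
Step 5 — Magnitude: |H| = 0.551 (-5.2 dB); phase: φ = 56.6°.

|H| = 0.551 (-5.2 dB), φ = 56.6°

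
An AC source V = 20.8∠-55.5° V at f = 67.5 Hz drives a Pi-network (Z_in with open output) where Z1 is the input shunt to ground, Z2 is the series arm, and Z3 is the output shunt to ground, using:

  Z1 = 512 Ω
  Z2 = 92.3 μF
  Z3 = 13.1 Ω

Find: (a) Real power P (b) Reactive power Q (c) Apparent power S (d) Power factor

Step 1 — Angular frequency: ω = 2π·f = 2π·67.5 = 424.1 rad/s.
Step 2 — Component impedances:
  Z1: Z = R = 512 Ω
  Z2: Z = 1/(jωC) = -j/(ω·C) = 0 - j25.55 Ω
  Z3: Z = R = 13.1 Ω
Step 3 — With open output, the series arm Z2 and the output shunt Z3 appear in series to ground: Z2 + Z3 = 13.1 - j25.55 Ω.
Step 4 — Parallel with input shunt Z1: Z_in = Z1 || (Z2 + Z3) = 13.95 - j24.23 Ω = 27.96∠-60.1° Ω.
Step 5 — Source phasor: V = 20.8∠-55.5° V = 11.78 - j17.14 V.
Step 6 — Current: I = V / Z = 0.7416 + j0.05922 A = 0.7439∠4.6° A.
Step 7 — Complex power: S = V·I* = 7.722 - j13.41 VA.
Step 8 — Real power: P = Re(S) = 7.722 W.
Step 9 — Reactive power: Q = Im(S) = -13.41 VAR.
Step 10 — Apparent power: |S| = 15.47 VA.
Step 11 — Power factor: PF = P/|S| = 0.499 (leading).

(a) P = 7.722 W  (b) Q = -13.41 VAR  (c) S = 15.47 VA  (d) PF = 0.499 (leading)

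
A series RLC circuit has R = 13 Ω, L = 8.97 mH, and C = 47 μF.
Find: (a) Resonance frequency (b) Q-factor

Step 1 — Resonance condition Im(Z)=0 gives ω₀ = 1/√(LC).
Step 2 — ω₀ = 1/√(0.00897·4.7e-05) = 1540 rad/s.
Step 3 — f₀ = ω₀/(2π) = 245.1 Hz.
Step 4 — Series Q: Q = ω₀L/R = 1540·0.00897/13 = 1.063.

(a) f₀ = 245.1 Hz  (b) Q = 1.063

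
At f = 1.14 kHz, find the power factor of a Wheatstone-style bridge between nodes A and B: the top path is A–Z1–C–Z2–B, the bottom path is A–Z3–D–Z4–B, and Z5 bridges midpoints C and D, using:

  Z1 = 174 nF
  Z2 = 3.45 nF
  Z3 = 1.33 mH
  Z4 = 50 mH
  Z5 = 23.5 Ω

Step 1 — Angular frequency: ω = 2π·f = 2π·1140 = 7163 rad/s.
Step 2 — Component impedances:
  Z1: Z = 1/(jωC) = -j/(ω·C) = 0 - j802.4 Ω
  Z2: Z = 1/(jωC) = -j/(ω·C) = 0 - j4.047e+04 Ω
  Z3: Z = jωL = j·7163·0.00133 = 0 + j9.527 Ω
  Z4: Z = jωL = j·7163·0.05 = 0 + j358.1 Ω
  Z5: Z = R = 23.5 Ω
Step 3 — Bridge requires nodal analysis (the Z5 bridge couples midpoints C and D, so the two paths cannot be reduced to a simple series/parallel combination). Setting node B to ground and injecting 1 A at node A, the 3-node admittance system at A, C, D solves to V_A = Z_AB = 0.0002237 + j371 Ω = 371∠90.0° Ω.
Step 4 — Power factor: PF = cos(φ) = Re(Z)/|Z| = 0.00022368/370.98 = 6.029e-07.
Step 5 — Type: Im(Z) = 371 ⇒ lagging (phase φ = 90.0°).

PF = 6.029e-07 (lagging, φ = 90.0°)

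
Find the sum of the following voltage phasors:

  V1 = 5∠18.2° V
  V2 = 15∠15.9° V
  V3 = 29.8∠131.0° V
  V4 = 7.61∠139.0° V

Step 1 — Convert each phasor to rectangular form:
  V1 = 5·(cos(18.2°) + j·sin(18.2°)) = 4.75 + j1.562 V
  V2 = 15·(cos(15.9°) + j·sin(15.9°)) = 14.43 + j4.109 V
  V3 = 29.8·(cos(131.0°) + j·sin(131.0°)) = -19.55 + j22.49 V
  V4 = 7.61·(cos(139.0°) + j·sin(139.0°)) = -5.743 + j4.993 V
Step 2 — Sum components: V_total = -6.118 + j33.15 V.
Step 3 — Convert to polar: |V_total| = 33.71 V, ∠V_total = 100.5°.

V_total = 33.71∠100.5° V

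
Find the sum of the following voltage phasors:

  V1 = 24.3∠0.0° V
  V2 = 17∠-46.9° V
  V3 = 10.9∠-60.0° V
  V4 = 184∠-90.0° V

Step 1 — Convert each phasor to rectangular form:
  V1 = 24.3·(cos(0.0°) + j·sin(0.0°)) = 24.3 V
  V2 = 17·(cos(-46.9°) + j·sin(-46.9°)) = 11.62 - j12.41 V
  V3 = 10.9·(cos(-60.0°) + j·sin(-60.0°)) = 5.45 - j9.44 V
  V4 = 184·(cos(-90.0°) + j·sin(-90.0°)) = 0 - j184 V
Step 2 — Sum components: V_total = 41.37 - j205.9 V.
Step 3 — Convert to polar: |V_total| = 210 V, ∠V_total = -78.6°.

V_total = 210∠-78.6° V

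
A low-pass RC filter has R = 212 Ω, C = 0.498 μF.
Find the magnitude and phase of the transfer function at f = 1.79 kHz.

Step 1 — Angular frequency: ω = 2π·1790 = 1.125e+04 rad/s.
Step 2 — Transfer function: H(jω) = 1/(1 + jωRC).
Step 3 — Denominator: 1 + jωRC = 1 + j·1.125e+04·212·4.98e-07 = 1 + j1.187.
Step 4 — H = 0.415 - j0.4927.
Step 5 — Magnitude: |H| = 0.6442 (-3.8 dB); phase: φ = -49.9°.

|H| = 0.6442 (-3.8 dB), φ = -49.9°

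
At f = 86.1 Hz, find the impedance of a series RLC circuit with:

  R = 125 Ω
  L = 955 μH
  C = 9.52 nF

Step 1 — Angular frequency: ω = 2π·f = 2π·86.1 = 541 rad/s.
Step 2 — Component impedances:
  R: Z = R = 125 Ω
  L: Z = jωL = j·541·0.000955 = 0 + j0.5166 Ω
  C: Z = 1/(jωC) = -j/(ω·C) = 0 - j1.942e+05 Ω
Step 3 — Series combination: Z_total = R + L + C = 125 - j1.942e+05 Ω = 1.942e+05∠-90.0° Ω.

Z = 125 - j1.942e+05 Ω = 1.942e+05∠-90.0° Ω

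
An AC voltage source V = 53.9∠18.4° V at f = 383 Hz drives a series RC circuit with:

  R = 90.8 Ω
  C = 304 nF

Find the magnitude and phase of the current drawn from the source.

Step 1 — Angular frequency: ω = 2π·f = 2π·383 = 2406 rad/s.
Step 2 — Component impedances:
  R: Z = R = 90.8 Ω
  C: Z = 1/(jωC) = -j/(ω·C) = 0 - j1367 Ω
Step 3 — Series combination: Z_total = R + C = 90.8 - j1367 Ω = 1370∠-86.2° Ω.
Step 4 — Source phasor: V = 53.9∠18.4° V = 51.14 + j17.01 V.
Step 5 — Ohm's law: I = V / Z_total = (51.14 + j17.01) / (90.8 - j1367) = -0.009917 + j0.03807 A.
Step 6 — Convert to polar: |I| = 0.03934 A, ∠I = 104.6°.

I = 0.03934∠104.6° A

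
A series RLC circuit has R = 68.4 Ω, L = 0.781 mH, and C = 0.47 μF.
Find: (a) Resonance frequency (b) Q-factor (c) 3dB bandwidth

Step 1 — Resonance condition Im(Z)=0 gives ω₀ = 1/√(LC).
Step 2 — ω₀ = 1/√(0.000781·4.7e-07) = 5.219e+04 rad/s.
Step 3 — f₀ = ω₀/(2π) = 8307 Hz.
Step 4 — Series Q: Q = ω₀L/R = 5.219e+04·0.000781/68.4 = 0.596.
Step 5 — 3dB bandwidth: Δω = ω₀/Q = 8.758e+04 rad/s; BW = Δω/(2π) = 1.394e+04 Hz.

(a) f₀ = 8307 Hz  (b) Q = 0.596  (c) BW = 1.394e+04 Hz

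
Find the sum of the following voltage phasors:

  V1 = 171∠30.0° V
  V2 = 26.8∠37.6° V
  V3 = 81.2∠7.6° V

Step 1 — Convert each phasor to rectangular form:
  V1 = 171·(cos(30.0°) + j·sin(30.0°)) = 148.1 + j85.5 V
  V2 = 26.8·(cos(37.6°) + j·sin(37.6°)) = 21.23 + j16.35 V
  V3 = 81.2·(cos(7.6°) + j·sin(7.6°)) = 80.49 + j10.74 V
Step 2 — Sum components: V_total = 249.8 + j112.6 V.
Step 3 — Convert to polar: |V_total| = 274 V, ∠V_total = 24.3°.

V_total = 274∠24.3° V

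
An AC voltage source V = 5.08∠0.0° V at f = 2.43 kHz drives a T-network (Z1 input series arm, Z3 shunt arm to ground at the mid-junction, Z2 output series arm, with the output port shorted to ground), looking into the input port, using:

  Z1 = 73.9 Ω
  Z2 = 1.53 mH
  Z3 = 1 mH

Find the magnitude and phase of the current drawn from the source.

Step 1 — Angular frequency: ω = 2π·f = 2π·2430 = 1.527e+04 rad/s.
Step 2 — Component impedances:
  Z1: Z = R = 73.9 Ω
  Z2: Z = jωL = j·1.527e+04·0.00153 = 0 + j23.36 Ω
  Z3: Z = jωL = j·1.527e+04·0.001 = 0 + j15.27 Ω
Step 3 — With the output port shorted to ground, the output series arm Z2 runs from the junction to ground; the shunt arm Z3 also runs from the junction to ground. They appear in parallel: Z3 || Z2 = 0 + j9.233 Ω.
Step 4 — Series with input arm Z1: Z_in = Z1 + (Z3 || Z2) = 73.9 + j9.233 Ω = 74.47∠7.1° Ω.
Step 5 — Source phasor: V = 5.08∠0.0° V = 5.08 V.
Step 6 — Ohm's law: I = V / Z_total = (5.08) / (73.9 + j9.233) = 0.06768 - j0.008457 A.
Step 7 — Convert to polar: |I| = 0.06821 A, ∠I = -7.1°.

I = 0.06821∠-7.1° A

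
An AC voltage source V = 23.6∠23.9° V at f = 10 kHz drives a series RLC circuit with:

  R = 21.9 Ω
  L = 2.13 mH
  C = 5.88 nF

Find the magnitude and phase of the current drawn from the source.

Step 1 — Angular frequency: ω = 2π·f = 2π·1e+04 = 6.283e+04 rad/s.
Step 2 — Component impedances:
  R: Z = R = 21.9 Ω
  L: Z = jωL = j·6.283e+04·0.00213 = 0 + j133.8 Ω
  C: Z = 1/(jωC) = -j/(ω·C) = 0 - j2707 Ω
Step 3 — Series combination: Z_total = R + L + C = 21.9 - j2573 Ω = 2573∠-89.5° Ω.
Step 4 — Source phasor: V = 23.6∠23.9° V = 21.58 + j9.561 V.
Step 5 — Ohm's law: I = V / Z_total = (21.58 + j9.561) / (21.9 - j2573) = -0.003645 + j0.008417 A.
Step 6 — Convert to polar: |I| = 0.009172 A, ∠I = 113.4°.

I = 0.009172∠113.4° A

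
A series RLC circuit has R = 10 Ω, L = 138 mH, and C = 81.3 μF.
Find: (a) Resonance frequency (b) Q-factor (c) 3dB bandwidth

Step 1 — Resonance: ω₀ = 1/√(LC) = 1/√(0.138·8.13e-05) = 298.5 rad/s.
Step 2 — f₀ = ω₀/(2π) = 47.52 Hz.
Step 3 — Series Q: Q = ω₀L/R = 298.5·0.138/10 = 4.12.
Step 4 — Bandwidth: Δω = ω₀/Q = 72.46 rad/s; BW = Δω/(2π) = 11.53 Hz.

(a) f₀ = 47.52 Hz  (b) Q = 4.12  (c) BW = 11.53 Hz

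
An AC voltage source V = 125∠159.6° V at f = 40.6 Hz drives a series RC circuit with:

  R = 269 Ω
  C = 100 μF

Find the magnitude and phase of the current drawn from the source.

Step 1 — Angular frequency: ω = 2π·f = 2π·40.6 = 255.1 rad/s.
Step 2 — Component impedances:
  R: Z = R = 269 Ω
  C: Z = 1/(jωC) = -j/(ω·C) = 0 - j39.2 Ω
Step 3 — Series combination: Z_total = R + C = 269 - j39.2 Ω = 271.8∠-8.3° Ω.
Step 4 — Source phasor: V = 125∠159.6° V = -117.2 + j43.57 V.
Step 5 — Ohm's law: I = V / Z_total = (-117.2 + j43.57) / (269 - j39.2) = -0.4496 + j0.09646 A.
Step 6 — Convert to polar: |I| = 0.4598 A, ∠I = 167.9°.

I = 0.4598∠167.9° A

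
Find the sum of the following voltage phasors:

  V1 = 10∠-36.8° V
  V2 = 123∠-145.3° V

Step 1 — Convert each phasor to rectangular form:
  V1 = 10·(cos(-36.8°) + j·sin(-36.8°)) = 8.007 - j5.99 V
  V2 = 123·(cos(-145.3°) + j·sin(-145.3°)) = -101.1 - j70.02 V
Step 2 — Sum components: V_total = -93.12 - j76.01 V.
Step 3 — Convert to polar: |V_total| = 120.2 V, ∠V_total = -140.8°.

V_total = 120.2∠-140.8° V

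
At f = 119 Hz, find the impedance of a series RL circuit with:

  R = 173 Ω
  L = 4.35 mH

Step 1 — Angular frequency: ω = 2π·f = 2π·119 = 747.7 rad/s.
Step 2 — Component impedances:
  R: Z = R = 173 Ω
  L: Z = jωL = j·747.7·0.00435 = 0 + j3.252 Ω
Step 3 — Series combination: Z_total = R + L = 173 + j3.252 Ω = 173∠1.1° Ω.

Z = 173 + j3.252 Ω = 173∠1.1° Ω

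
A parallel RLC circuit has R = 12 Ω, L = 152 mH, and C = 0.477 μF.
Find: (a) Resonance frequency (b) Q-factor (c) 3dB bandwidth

Step 1 — Resonance: ω₀ = 1/√(LC) = 1/√(0.152·4.77e-07) = 3714 rad/s.
Step 2 — f₀ = ω₀/(2π) = 591.1 Hz.
Step 3 — Parallel Q: Q = R/(ω₀L) = 12/(3714·0.152) = 0.02126.
Step 4 — Bandwidth: Δω = ω₀/Q = 1.747e+05 rad/s; BW = Δω/(2π) = 2.78e+04 Hz.

(a) f₀ = 591.1 Hz  (b) Q = 0.02126  (c) BW = 2.78e+04 Hz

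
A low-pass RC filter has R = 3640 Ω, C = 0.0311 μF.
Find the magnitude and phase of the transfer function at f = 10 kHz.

Step 1 — Angular frequency: ω = 2π·1e+04 = 6.283e+04 rad/s.
Step 2 — Transfer function: H(jω) = 1/(1 + jωRC).
Step 3 — Denominator: 1 + jωRC = 1 + j·6.283e+04·3640·3.11e-08 = 1 + j7.113.
Step 4 — H = 0.01938 - j0.1379.
Step 5 — Magnitude: |H| = 0.1392 (-17.1 dB); phase: φ = -82.0°.

|H| = 0.1392 (-17.1 dB), φ = -82.0°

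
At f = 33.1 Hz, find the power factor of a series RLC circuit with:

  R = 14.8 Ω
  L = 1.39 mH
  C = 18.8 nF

Step 1 — Angular frequency: ω = 2π·f = 2π·33.1 = 208 rad/s.
Step 2 — Component impedances:
  R: Z = R = 14.8 Ω
  L: Z = jωL = j·208·0.00139 = 0 + j0.2891 Ω
  C: Z = 1/(jωC) = -j/(ω·C) = 0 - j2.558e+05 Ω
Step 3 — Series combination: Z_total = R + L + C = 14.8 - j2.558e+05 Ω = 2.558e+05∠-90.0° Ω.
Step 4 — Power factor: PF = cos(φ) = Re(Z)/|Z| = 14.8/2.5576e+05 = 5.787e-05.
Step 5 — Type: Im(Z) = -2.558e+05 ⇒ leading (phase φ = -90.0°).

PF = 5.787e-05 (leading, φ = -90.0°)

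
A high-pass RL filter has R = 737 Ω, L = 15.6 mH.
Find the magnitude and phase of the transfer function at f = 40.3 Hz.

Step 1 — Angular frequency: ω = 2π·40.3 = 253.2 rad/s.
Step 2 — Transfer function: H(jω) = jωL/(R + jωL).
Step 3 — Numerator jωL = j·3.95; denominator R + jωL = 737 + j3.95.
Step 4 — H = 2.873e-05 + j0.00536.
Step 5 — Magnitude: |H| = 0.00536 (-45.4 dB); phase: φ = 89.7°.

|H| = 0.00536 (-45.4 dB), φ = 89.7°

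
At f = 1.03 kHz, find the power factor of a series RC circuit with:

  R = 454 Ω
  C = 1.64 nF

Step 1 — Angular frequency: ω = 2π·f = 2π·1030 = 6472 rad/s.
Step 2 — Component impedances:
  R: Z = R = 454 Ω
  C: Z = 1/(jωC) = -j/(ω·C) = 0 - j9.422e+04 Ω
Step 3 — Series combination: Z_total = R + C = 454 - j9.422e+04 Ω = 9.422e+04∠-89.7° Ω.
Step 4 — Power factor: PF = cos(φ) = Re(Z)/|Z| = 454/94220.2 = 0.004818.
Step 5 — Type: Im(Z) = -9.422e+04 ⇒ leading (phase φ = -89.7°).

PF = 0.004818 (leading, φ = -89.7°)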